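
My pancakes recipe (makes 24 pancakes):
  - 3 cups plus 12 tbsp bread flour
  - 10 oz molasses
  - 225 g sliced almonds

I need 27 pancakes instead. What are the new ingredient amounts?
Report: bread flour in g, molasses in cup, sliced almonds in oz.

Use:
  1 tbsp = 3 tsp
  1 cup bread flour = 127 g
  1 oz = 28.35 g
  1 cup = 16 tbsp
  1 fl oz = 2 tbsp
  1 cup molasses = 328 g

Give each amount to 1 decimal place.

Scaling factor: 27/24 = 9/8 = 1.125.
bread flour: (3 cup + 12 tbsp = 3.75 cup) × 9/8 × 127 g/cup ≈ 535.8 g
molasses: 10 oz × 9/8 × 28.35 g/oz ÷ 328 g/cup ≈ 1.0 cup
sliced almonds: 225 g × 9/8 ÷ 28.35 g/oz ≈ 8.9 oz

bread flour: 535.8 g; molasses: 1.0 cup; sliced almonds: 8.9 oz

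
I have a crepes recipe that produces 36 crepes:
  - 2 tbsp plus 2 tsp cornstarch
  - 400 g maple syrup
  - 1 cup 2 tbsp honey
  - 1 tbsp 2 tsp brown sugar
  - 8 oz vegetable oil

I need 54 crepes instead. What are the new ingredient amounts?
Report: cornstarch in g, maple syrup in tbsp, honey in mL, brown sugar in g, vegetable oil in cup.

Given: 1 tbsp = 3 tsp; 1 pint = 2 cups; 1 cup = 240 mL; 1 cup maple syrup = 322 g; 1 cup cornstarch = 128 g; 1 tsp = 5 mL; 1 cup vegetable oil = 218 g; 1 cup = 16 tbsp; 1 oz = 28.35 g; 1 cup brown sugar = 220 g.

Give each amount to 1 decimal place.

cornstarch: 32.0 g; maple syrup: 29.8 tbsp; honey: 405.0 mL; brown sugar: 34.4 g; vegetable oil: 1.6 cup

Scaling factor: 54/36 = 3/2 = 1.5.
cornstarch: (2 tbsp + 2 tsp = 8/3 tbsp) × 3/2 ÷ 16 tbsp/cup × 128 g/cup = 32.0 g
maple syrup: 400 g × 3/2 ÷ 322 g/cup × 16 tbsp/cup ≈ 29.8 tbsp
honey: (1 cup + 2 tbsp = 1.125 cup) × 3/2 × 240 mL/cup = 405.0 mL
brown sugar: (1 tbsp + 2 tsp = 5/3 tbsp) × 3/2 ÷ 16 tbsp/cup × 220 g/cup ≈ 34.4 g
vegetable oil: 8 oz × 3/2 × 28.35 g/oz ÷ 218 g/cup ≈ 1.6 cup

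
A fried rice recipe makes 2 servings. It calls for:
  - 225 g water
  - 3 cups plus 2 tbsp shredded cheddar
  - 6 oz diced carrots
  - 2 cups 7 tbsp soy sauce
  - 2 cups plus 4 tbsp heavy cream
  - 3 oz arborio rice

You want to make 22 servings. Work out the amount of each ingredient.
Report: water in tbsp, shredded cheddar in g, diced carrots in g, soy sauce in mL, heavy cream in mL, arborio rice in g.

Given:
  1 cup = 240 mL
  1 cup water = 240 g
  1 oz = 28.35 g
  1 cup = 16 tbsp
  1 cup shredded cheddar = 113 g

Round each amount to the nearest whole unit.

water: 165 tbsp; shredded cheddar: 3884 g; diced carrots: 1871 g; soy sauce: 6435 mL; heavy cream: 5940 mL; arborio rice: 936 g

Scaling factor: 22/2 = 11.
water: 225 g × 11 ÷ 240 g/cup × 16 tbsp/cup = 165 tbsp
shredded cheddar: (3 cup + 2 tbsp = 3.125 cup) × 11 × 113 g/cup ≈ 3884 g
diced carrots: 6 oz × 11 × 28.35 g/oz ≈ 1871 g
soy sauce: (2 cup + 7 tbsp = 2.4375 cup) × 11 × 240 mL/cup = 6435 mL
heavy cream: (2 cup + 4 tbsp = 2.25 cup) × 11 × 240 mL/cup = 5940 mL
arborio rice: 3 oz × 11 × 28.35 g/oz ≈ 936 g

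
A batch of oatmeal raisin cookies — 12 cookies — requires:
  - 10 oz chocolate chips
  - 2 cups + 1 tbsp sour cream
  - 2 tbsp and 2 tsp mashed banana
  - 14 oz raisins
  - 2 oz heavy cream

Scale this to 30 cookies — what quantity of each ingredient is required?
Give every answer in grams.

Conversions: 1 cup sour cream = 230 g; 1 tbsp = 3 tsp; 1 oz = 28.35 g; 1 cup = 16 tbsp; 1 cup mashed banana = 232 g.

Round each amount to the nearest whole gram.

chocolate chips: 709 g; sour cream: 1186 g; mashed banana: 97 g; raisins: 992 g; heavy cream: 142 g

Scaling factor: 30/12 = 5/2 = 2.5.
chocolate chips: 10 oz × 5/2 × 28.35 g/oz ≈ 709 g
sour cream: (2 cup + 1 tbsp = 2.0625 cup) × 5/2 × 230 g/cup ≈ 1186 g
mashed banana: (2 tbsp + 2 tsp = 8/3 tbsp) × 5/2 ÷ 16 tbsp/cup × 232 g/cup ≈ 97 g
raisins: 14 oz × 5/2 × 28.35 g/oz ≈ 992 g
heavy cream: 2 oz × 5/2 × 28.35 g/oz ≈ 142 g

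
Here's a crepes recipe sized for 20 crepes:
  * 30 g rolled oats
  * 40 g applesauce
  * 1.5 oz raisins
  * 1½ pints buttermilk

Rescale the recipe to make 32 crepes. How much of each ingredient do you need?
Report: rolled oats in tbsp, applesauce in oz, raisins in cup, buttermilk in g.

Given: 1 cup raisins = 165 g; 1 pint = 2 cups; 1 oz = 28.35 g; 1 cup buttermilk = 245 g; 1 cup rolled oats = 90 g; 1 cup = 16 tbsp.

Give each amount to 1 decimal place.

rolled oats: 8.5 tbsp; applesauce: 2.3 oz; raisins: 0.4 cup; buttermilk: 1176.0 g

Scaling factor: 32/20 = 8/5 = 1.6.
rolled oats: 30 g × 8/5 ÷ 90 g/cup × 16 tbsp/cup ≈ 8.5 tbsp
applesauce: 40 g × 8/5 ÷ 28.35 g/oz ≈ 2.3 oz
raisins: 1.5 oz × 8/5 × 28.35 g/oz ÷ 165 g/cup ≈ 0.4 cup
buttermilk: 1.5 pint × 8/5 × 2 cup/pint × 245 g/cup = 1176.0 g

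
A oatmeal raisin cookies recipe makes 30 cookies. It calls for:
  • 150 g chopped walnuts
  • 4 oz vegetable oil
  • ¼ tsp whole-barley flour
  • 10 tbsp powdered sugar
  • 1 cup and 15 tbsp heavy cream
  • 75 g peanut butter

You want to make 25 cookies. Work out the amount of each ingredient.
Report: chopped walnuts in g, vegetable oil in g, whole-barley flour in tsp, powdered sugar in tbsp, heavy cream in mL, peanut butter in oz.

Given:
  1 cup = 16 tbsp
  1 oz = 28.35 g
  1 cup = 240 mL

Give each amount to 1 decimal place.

Scaling factor: 25/30 = 5/6.
chopped walnuts: 150 g × 5/6 = 125.0 g
vegetable oil: 4 oz × 5/6 × 28.35 g/oz = 94.5 g
whole-barley flour: 0.25 tsp × 5/6 ≈ 0.2 tsp
powdered sugar: 10 tbsp × 5/6 ≈ 8.3 tbsp
heavy cream: (1 cup + 15 tbsp = 1.9375 cup) × 5/6 × 240 mL/cup = 387.5 mL
peanut butter: 75 g × 5/6 ÷ 28.35 g/oz ≈ 2.2 oz

chopped walnuts: 125.0 g; vegetable oil: 94.5 g; whole-barley flour: 0.2 tsp; powdered sugar: 8.3 tbsp; heavy cream: 387.5 mL; peanut butter: 2.2 oz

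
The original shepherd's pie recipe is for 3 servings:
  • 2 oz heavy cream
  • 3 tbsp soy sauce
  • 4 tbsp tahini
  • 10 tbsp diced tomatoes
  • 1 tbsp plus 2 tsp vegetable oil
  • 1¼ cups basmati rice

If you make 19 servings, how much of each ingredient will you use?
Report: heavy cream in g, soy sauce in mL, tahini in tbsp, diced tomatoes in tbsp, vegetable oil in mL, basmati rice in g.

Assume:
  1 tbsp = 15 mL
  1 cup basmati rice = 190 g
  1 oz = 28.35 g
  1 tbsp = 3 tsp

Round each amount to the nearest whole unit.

Scaling factor: 19/3.
heavy cream: 2 oz × 19/3 × 28.35 g/oz ≈ 359 g
soy sauce: 3 tbsp × 19/3 × 15 mL/tbsp = 285 mL
tahini: 4 tbsp × 19/3 ≈ 25 tbsp
diced tomatoes: 10 tbsp × 19/3 ≈ 63 tbsp
vegetable oil: (1 tbsp + 2 tsp = 5/3 tbsp) × 19/3 × 15 mL/tbsp ≈ 158 mL
basmati rice: 1.25 cup × 19/3 × 190 g/cup ≈ 1504 g

heavy cream: 359 g; soy sauce: 285 mL; tahini: 25 tbsp; diced tomatoes: 63 tbsp; vegetable oil: 158 mL; basmati rice: 1504 g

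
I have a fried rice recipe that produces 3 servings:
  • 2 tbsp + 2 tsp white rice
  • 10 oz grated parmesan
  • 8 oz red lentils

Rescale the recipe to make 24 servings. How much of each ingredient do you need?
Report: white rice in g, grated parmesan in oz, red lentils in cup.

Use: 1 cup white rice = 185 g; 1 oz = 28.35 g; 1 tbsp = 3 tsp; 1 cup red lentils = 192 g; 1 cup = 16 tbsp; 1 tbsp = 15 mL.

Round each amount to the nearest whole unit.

Scaling factor: 24/3 = 8.
white rice: (2 tbsp + 2 tsp = 8/3 tbsp) × 8 ÷ 16 tbsp/cup × 185 g/cup ≈ 247 g
grated parmesan: 10 oz × 8 = 80 oz
red lentils: 8 oz × 8 × 28.35 g/oz ÷ 192 g/cup ≈ 9 cup

white rice: 247 g; grated parmesan: 80 oz; red lentils: 9 cup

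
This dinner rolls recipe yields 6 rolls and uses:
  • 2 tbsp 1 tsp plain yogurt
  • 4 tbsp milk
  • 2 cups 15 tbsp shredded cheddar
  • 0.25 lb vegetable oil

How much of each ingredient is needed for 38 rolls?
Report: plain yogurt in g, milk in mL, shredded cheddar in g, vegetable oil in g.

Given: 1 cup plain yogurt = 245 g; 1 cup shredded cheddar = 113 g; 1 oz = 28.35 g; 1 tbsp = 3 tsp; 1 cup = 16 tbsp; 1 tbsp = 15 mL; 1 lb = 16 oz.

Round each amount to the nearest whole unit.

plain yogurt: 226 g; milk: 380 mL; shredded cheddar: 2102 g; vegetable oil: 718 g

Scaling factor: 38/6 = 19/3.
plain yogurt: (2 tbsp + 1 tsp = 7/3 tbsp) × 19/3 ÷ 16 tbsp/cup × 245 g/cup ≈ 226 g
milk: 4 tbsp × 19/3 × 15 mL/tbsp = 380 mL
shredded cheddar: (2 cup + 15 tbsp = 2.9375 cup) × 19/3 × 113 g/cup ≈ 2102 g
vegetable oil: 0.25 lb × 19/3 × 16 oz/lb × 28.35 g/oz ≈ 718 g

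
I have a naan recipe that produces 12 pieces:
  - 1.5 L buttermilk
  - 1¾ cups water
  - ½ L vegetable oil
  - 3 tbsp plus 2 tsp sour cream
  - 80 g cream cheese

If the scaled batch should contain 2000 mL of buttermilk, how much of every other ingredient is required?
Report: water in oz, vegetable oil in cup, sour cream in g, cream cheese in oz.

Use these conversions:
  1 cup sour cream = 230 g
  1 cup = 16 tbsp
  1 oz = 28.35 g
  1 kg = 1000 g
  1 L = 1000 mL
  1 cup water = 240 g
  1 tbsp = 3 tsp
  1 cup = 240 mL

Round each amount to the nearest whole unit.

The original recipe has 1500 mL of buttermilk, so the scaling factor is 2000 ÷ 1500 = 4/3.
water: 1.75 cup × 4/3 × 240 g/cup ÷ 28.35 g/oz ≈ 20 oz
vegetable oil: 0.5 L × 4/3 × 1000 mL/L ÷ 240 mL/cup ≈ 3 cup
sour cream: (3 tbsp + 2 tsp = 11/3 tbsp) × 4/3 ÷ 16 tbsp/cup × 230 g/cup ≈ 70 g
cream cheese: 80 g × 4/3 ÷ 28.35 g/oz ≈ 4 oz

water: 20 oz; vegetable oil: 3 cup; sour cream: 70 g; cream cheese: 4 oz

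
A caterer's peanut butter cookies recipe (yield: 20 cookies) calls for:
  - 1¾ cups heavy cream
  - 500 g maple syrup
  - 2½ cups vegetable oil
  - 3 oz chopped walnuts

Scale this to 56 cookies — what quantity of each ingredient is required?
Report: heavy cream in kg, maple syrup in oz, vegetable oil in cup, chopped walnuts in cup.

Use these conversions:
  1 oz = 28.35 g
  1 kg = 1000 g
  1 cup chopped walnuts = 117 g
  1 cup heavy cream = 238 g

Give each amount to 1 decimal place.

Scaling factor: 56/20 = 14/5 = 2.8.
heavy cream: 1.75 cup × 14/5 × 238 g/cup ÷ 1000 g/kg ≈ 1.2 kg
maple syrup: 500 g × 14/5 ÷ 28.35 g/oz ≈ 49.4 oz
vegetable oil: 2.5 cup × 14/5 = 7.0 cup
chopped walnuts: 3 oz × 14/5 × 28.35 g/oz ÷ 117 g/cup ≈ 2.0 cup

heavy cream: 1.2 kg; maple syrup: 49.4 oz; vegetable oil: 7.0 cup; chopped walnuts: 2.0 cup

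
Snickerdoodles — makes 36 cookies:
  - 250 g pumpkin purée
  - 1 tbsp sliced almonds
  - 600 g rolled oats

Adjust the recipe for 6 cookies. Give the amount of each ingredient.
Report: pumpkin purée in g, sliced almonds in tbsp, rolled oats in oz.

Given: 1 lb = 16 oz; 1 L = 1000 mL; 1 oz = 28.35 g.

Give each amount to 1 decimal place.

pumpkin purée: 41.7 g; sliced almonds: 0.2 tbsp; rolled oats: 3.5 oz

Scaling factor: 6/36 = 1/6.
pumpkin purée: 250 g × 1/6 ≈ 41.7 g
sliced almonds: 1 tbsp × 1/6 ≈ 0.2 tbsp
rolled oats: 600 g × 1/6 ÷ 28.35 g/oz ≈ 3.5 oz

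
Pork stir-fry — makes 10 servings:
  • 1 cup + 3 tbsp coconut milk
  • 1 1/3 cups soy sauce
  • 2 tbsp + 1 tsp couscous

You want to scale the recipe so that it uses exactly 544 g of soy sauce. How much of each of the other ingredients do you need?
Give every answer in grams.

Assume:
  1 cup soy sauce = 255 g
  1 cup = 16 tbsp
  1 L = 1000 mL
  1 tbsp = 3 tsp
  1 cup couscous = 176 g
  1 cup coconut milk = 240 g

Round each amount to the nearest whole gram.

coconut milk: 456 g; couscous: 41 g

The original recipe has 340 g of soy sauce, so the scaling factor is 544 ÷ 340 = 8/5 = 1.6.
coconut milk: (1 cup + 3 tbsp = 1.1875 cup) × 8/5 × 240 g/cup = 456 g
couscous: (2 tbsp + 1 tsp = 7/3 tbsp) × 8/5 ÷ 16 tbsp/cup × 176 g/cup ≈ 41 g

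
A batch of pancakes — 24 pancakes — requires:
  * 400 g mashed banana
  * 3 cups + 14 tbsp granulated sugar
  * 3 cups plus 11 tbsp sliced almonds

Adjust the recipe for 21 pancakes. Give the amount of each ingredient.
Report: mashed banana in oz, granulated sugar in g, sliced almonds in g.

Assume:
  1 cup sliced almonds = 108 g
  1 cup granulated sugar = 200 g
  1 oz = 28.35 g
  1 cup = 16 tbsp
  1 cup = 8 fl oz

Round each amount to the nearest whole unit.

Scaling factor: 21/24 = 7/8 = 0.875.
mashed banana: 400 g × 7/8 ÷ 28.35 g/oz ≈ 12 oz
granulated sugar: (3 cup + 14 tbsp = 3.875 cup) × 7/8 × 200 g/cup ≈ 678 g
sliced almonds: (3 cup + 11 tbsp = 3.6875 cup) × 7/8 × 108 g/cup ≈ 348 g

mashed banana: 12 oz; granulated sugar: 678 g; sliced almonds: 348 g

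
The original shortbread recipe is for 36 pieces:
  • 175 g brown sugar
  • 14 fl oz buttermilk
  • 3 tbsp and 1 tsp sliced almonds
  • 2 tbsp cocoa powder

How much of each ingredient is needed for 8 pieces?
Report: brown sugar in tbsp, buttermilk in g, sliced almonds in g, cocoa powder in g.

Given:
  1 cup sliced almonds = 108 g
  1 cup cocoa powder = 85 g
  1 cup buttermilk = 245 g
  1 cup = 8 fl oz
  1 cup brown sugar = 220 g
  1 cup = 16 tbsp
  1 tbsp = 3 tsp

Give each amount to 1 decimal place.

brown sugar: 2.8 tbsp; buttermilk: 95.3 g; sliced almonds: 5.0 g; cocoa powder: 2.4 g

Scaling factor: 8/36 = 2/9.
brown sugar: 175 g × 2/9 ÷ 220 g/cup × 16 tbsp/cup ≈ 2.8 tbsp
buttermilk: 14 fl oz × 2/9 ÷ 8 fl oz/cup × 245 g/cup ≈ 95.3 g
sliced almonds: (3 tbsp + 1 tsp = 10/3 tbsp) × 2/9 ÷ 16 tbsp/cup × 108 g/cup = 5.0 g
cocoa powder: 2 tbsp × 2/9 ÷ 16 tbsp/cup × 85 g/cup ≈ 2.4 g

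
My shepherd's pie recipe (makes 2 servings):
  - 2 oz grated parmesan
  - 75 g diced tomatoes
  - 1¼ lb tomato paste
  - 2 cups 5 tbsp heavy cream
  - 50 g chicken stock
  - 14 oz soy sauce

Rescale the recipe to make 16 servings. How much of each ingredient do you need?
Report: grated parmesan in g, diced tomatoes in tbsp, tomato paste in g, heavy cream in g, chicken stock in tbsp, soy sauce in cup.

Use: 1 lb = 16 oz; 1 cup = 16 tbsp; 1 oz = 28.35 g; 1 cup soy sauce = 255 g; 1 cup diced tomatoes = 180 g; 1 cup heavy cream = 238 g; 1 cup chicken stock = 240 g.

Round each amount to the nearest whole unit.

grated parmesan: 454 g; diced tomatoes: 53 tbsp; tomato paste: 4536 g; heavy cream: 4403 g; chicken stock: 27 tbsp; soy sauce: 12 cup

Scaling factor: 16/2 = 8.
grated parmesan: 2 oz × 8 × 28.35 g/oz ≈ 454 g
diced tomatoes: 75 g × 8 ÷ 180 g/cup × 16 tbsp/cup ≈ 53 tbsp
tomato paste: 1.25 lb × 8 × 16 oz/lb × 28.35 g/oz = 4536 g
heavy cream: (2 cup + 5 tbsp = 2.3125 cup) × 8 × 238 g/cup = 4403 g
chicken stock: 50 g × 8 ÷ 240 g/cup × 16 tbsp/cup ≈ 27 tbsp
soy sauce: 14 oz × 8 × 28.35 g/oz ÷ 255 g/cup ≈ 12 cup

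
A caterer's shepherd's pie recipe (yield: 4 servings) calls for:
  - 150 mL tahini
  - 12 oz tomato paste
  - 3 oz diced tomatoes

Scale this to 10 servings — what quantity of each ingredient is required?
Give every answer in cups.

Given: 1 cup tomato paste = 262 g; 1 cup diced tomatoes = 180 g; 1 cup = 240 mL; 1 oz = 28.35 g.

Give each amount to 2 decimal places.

tahini: 1.56 cup; tomato paste: 3.25 cup; diced tomatoes: 1.18 cup

Scaling factor: 10/4 = 5/2 = 2.5.
tahini: 150 mL × 5/2 ÷ 240 mL/cup ≈ 1.56 cup
tomato paste: 12 oz × 5/2 × 28.35 g/oz ÷ 262 g/cup ≈ 3.25 cup
diced tomatoes: 3 oz × 5/2 × 28.35 g/oz ÷ 180 g/cup ≈ 1.18 cup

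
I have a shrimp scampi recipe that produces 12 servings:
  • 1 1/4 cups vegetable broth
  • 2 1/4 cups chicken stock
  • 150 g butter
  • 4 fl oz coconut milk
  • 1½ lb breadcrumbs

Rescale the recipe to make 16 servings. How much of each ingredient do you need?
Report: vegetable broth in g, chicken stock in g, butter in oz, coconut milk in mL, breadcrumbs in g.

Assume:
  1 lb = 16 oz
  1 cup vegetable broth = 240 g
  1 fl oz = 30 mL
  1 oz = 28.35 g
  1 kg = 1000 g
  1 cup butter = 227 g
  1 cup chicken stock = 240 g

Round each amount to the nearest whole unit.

vegetable broth: 400 g; chicken stock: 720 g; butter: 7 oz; coconut milk: 160 mL; breadcrumbs: 907 g

Scaling factor: 16/12 = 4/3.
vegetable broth: 1.25 cup × 4/3 × 240 g/cup = 400 g
chicken stock: 2.25 cup × 4/3 × 240 g/cup = 720 g
butter: 150 g × 4/3 ÷ 28.35 g/oz ≈ 7 oz
coconut milk: 4 fl oz × 4/3 × 30 mL/fl oz = 160 mL
breadcrumbs: 1.5 lb × 4/3 × 16 oz/lb × 28.35 g/oz ≈ 907 g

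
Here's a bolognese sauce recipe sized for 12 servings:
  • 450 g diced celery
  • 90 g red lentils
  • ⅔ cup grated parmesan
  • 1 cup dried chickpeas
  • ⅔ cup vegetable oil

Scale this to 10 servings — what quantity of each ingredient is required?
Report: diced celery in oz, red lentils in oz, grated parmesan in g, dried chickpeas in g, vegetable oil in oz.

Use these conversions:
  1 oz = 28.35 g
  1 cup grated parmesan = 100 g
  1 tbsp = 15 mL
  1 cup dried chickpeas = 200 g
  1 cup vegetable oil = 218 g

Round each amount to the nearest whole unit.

Scaling factor: 10/12 = 5/6.
diced celery: 450 g × 5/6 ÷ 28.35 g/oz ≈ 13 oz
red lentils: 90 g × 5/6 ÷ 28.35 g/oz ≈ 3 oz
grated parmesan: 2/3 cup × 5/6 × 100 g/cup ≈ 56 g
dried chickpeas: 1 cup × 5/6 × 200 g/cup ≈ 167 g
vegetable oil: 2/3 cup × 5/6 × 218 g/cup ÷ 28.35 g/oz ≈ 4 oz

diced celery: 13 oz; red lentils: 3 oz; grated parmesan: 56 g; dried chickpeas: 167 g; vegetable oil: 4 oz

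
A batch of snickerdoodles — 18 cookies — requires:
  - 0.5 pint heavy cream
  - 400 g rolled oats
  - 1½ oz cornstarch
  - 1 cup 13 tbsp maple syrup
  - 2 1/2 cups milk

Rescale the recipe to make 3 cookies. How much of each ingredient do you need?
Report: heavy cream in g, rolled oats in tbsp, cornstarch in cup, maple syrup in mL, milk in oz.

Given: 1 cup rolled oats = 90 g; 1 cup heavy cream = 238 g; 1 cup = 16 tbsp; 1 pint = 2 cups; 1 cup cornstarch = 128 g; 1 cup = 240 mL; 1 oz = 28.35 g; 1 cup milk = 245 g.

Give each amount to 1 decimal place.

heavy cream: 39.7 g; rolled oats: 11.9 tbsp; cornstarch: 0.1 cup; maple syrup: 72.5 mL; milk: 3.6 oz

Scaling factor: 3/18 = 1/6.
heavy cream: 0.5 pint × 1/6 × 2 cup/pint × 238 g/cup ≈ 39.7 g
rolled oats: 400 g × 1/6 ÷ 90 g/cup × 16 tbsp/cup ≈ 11.9 tbsp
cornstarch: 1.5 oz × 1/6 × 28.35 g/oz ÷ 128 g/cup ≈ 0.1 cup
maple syrup: (1 cup + 13 tbsp = 1.8125 cup) × 1/6 × 240 mL/cup = 72.5 mL
milk: 2.5 cup × 1/6 × 245 g/cup ÷ 28.35 g/oz ≈ 3.6 oz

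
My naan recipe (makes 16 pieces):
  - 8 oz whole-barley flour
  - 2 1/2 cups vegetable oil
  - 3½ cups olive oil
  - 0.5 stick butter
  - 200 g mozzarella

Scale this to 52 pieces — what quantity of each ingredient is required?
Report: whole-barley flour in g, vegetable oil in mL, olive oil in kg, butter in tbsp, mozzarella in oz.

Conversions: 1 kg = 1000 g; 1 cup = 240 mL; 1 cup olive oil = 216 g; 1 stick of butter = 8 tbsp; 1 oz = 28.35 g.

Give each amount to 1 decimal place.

Scaling factor: 52/16 = 13/4 = 3.25.
whole-barley flour: 8 oz × 13/4 × 28.35 g/oz = 737.1 g
vegetable oil: 2.5 cup × 13/4 × 240 mL/cup = 1950.0 mL
olive oil: 3.5 cup × 13/4 × 216 g/cup ÷ 1000 g/kg ≈ 2.5 kg
butter: 0.5 stick × 13/4 × 8 tbsp/stick = 13.0 tbsp
mozzarella: 200 g × 13/4 ÷ 28.35 g/oz ≈ 22.9 oz

whole-barley flour: 737.1 g; vegetable oil: 1950.0 mL; olive oil: 2.5 kg; butter: 13.0 tbsp; mozzarella: 22.9 oz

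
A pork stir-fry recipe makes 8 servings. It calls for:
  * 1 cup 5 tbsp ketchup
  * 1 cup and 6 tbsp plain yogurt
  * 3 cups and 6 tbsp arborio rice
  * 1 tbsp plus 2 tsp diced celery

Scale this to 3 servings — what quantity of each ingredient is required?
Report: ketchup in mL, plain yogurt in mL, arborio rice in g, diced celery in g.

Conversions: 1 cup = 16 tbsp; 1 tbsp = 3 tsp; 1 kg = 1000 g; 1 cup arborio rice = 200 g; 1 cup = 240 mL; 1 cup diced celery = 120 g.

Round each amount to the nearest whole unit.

ketchup: 118 mL; plain yogurt: 124 mL; arborio rice: 253 g; diced celery: 5 g

Scaling factor: 3/8 = 0.375.
ketchup: (1 cup + 5 tbsp = 1.3125 cup) × 3/8 × 240 mL/cup ≈ 118 mL
plain yogurt: (1 cup + 6 tbsp = 1.375 cup) × 3/8 × 240 mL/cup ≈ 124 mL
arborio rice: (3 cup + 6 tbsp = 3.375 cup) × 3/8 × 200 g/cup ≈ 253 g
diced celery: (1 tbsp + 2 tsp = 5/3 tbsp) × 3/8 ÷ 16 tbsp/cup × 120 g/cup ≈ 5 g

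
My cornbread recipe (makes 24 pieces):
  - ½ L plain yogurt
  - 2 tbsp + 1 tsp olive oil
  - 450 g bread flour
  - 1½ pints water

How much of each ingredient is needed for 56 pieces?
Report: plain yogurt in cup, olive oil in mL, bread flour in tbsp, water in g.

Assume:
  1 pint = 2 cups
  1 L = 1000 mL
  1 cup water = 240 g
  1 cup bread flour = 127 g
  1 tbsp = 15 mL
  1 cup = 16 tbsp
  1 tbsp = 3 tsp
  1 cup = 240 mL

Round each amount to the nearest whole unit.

plain yogurt: 5 cup; olive oil: 82 mL; bread flour: 132 tbsp; water: 1680 g

Scaling factor: 56/24 = 7/3.
plain yogurt: 0.5 L × 7/3 × 1000 mL/L ÷ 240 mL/cup ≈ 5 cup
olive oil: (2 tbsp + 1 tsp = 7/3 tbsp) × 7/3 × 15 mL/tbsp ≈ 82 mL
bread flour: 450 g × 7/3 ÷ 127 g/cup × 16 tbsp/cup ≈ 132 tbsp
water: 1.5 pint × 7/3 × 2 cup/pint × 240 g/cup = 1680 g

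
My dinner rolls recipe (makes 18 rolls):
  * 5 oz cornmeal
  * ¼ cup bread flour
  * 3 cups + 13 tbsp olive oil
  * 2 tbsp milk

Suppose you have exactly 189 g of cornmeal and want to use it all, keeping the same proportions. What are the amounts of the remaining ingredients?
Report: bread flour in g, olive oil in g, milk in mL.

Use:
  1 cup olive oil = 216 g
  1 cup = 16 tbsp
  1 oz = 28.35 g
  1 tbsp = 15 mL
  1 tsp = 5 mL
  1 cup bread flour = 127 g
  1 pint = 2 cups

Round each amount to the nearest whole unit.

bread flour: 42 g; olive oil: 1098 g; milk: 40 mL

The original recipe has 141.75 g of cornmeal, so the scaling factor is 189 ÷ 141.75 = 4/3.
bread flour: 0.25 cup × 4/3 × 127 g/cup ≈ 42 g
olive oil: (3 cup + 13 tbsp = 3.8125 cup) × 4/3 × 216 g/cup = 1098 g
milk: 2 tbsp × 4/3 × 15 mL/tbsp = 40 mL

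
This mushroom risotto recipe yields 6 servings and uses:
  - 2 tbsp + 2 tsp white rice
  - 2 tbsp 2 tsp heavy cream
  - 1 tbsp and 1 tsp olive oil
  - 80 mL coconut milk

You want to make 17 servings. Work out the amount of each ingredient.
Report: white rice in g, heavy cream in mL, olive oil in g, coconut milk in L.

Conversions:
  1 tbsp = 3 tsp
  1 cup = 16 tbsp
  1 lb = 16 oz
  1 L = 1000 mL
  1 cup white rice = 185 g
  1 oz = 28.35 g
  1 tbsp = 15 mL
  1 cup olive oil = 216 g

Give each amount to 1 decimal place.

white rice: 87.4 g; heavy cream: 113.3 mL; olive oil: 51.0 g; coconut milk: 0.2 L

Scaling factor: 17/6.
white rice: (2 tbsp + 2 tsp = 8/3 tbsp) × 17/6 ÷ 16 tbsp/cup × 185 g/cup ≈ 87.4 g
heavy cream: (2 tbsp + 2 tsp = 8/3 tbsp) × 17/6 × 15 mL/tbsp ≈ 113.3 mL
olive oil: (1 tbsp + 1 tsp = 4/3 tbsp) × 17/6 ÷ 16 tbsp/cup × 216 g/cup = 51.0 g
coconut milk: 80 mL × 17/6 ÷ 1000 mL/L ≈ 0.2 L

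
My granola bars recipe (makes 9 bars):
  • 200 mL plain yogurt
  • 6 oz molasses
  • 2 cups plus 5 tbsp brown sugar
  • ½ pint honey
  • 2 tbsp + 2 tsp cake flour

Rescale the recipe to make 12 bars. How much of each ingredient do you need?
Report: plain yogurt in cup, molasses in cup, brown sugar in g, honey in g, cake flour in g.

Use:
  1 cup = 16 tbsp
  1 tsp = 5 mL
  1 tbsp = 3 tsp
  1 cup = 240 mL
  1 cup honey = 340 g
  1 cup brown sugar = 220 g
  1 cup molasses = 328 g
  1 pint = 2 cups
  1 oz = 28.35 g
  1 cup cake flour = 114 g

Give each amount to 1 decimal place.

Scaling factor: 12/9 = 4/3.
plain yogurt: 200 mL × 4/3 ÷ 240 mL/cup ≈ 1.1 cup
molasses: 6 oz × 4/3 × 28.35 g/oz ÷ 328 g/cup ≈ 0.7 cup
brown sugar: (2 cup + 5 tbsp = 2.3125 cup) × 4/3 × 220 g/cup ≈ 678.3 g
honey: 0.5 pint × 4/3 × 2 cup/pint × 340 g/cup ≈ 453.3 g
cake flour: (2 tbsp + 2 tsp = 8/3 tbsp) × 4/3 ÷ 16 tbsp/cup × 114 g/cup ≈ 25.3 g

plain yogurt: 1.1 cup; molasses: 0.7 cup; brown sugar: 678.3 g; honey: 453.3 g; cake flour: 25.3 g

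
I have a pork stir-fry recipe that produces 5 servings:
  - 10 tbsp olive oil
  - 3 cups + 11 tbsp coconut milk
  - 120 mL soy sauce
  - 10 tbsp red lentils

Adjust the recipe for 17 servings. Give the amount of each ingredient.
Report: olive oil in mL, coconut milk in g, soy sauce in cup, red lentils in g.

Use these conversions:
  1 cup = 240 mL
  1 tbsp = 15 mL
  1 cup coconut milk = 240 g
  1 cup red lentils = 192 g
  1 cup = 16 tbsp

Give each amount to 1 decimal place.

Scaling factor: 17/5 = 3.4.
olive oil: 10 tbsp × 17/5 × 15 mL/tbsp = 510.0 mL
coconut milk: (3 cup + 11 tbsp = 3.6875 cup) × 17/5 × 240 g/cup = 3009.0 g
soy sauce: 120 mL × 17/5 ÷ 240 mL/cup = 1.7 cup
red lentils: 10 tbsp × 17/5 ÷ 16 tbsp/cup × 192 g/cup = 408.0 g

olive oil: 510.0 mL; coconut milk: 3009.0 g; soy sauce: 1.7 cup; red lentils: 408.0 g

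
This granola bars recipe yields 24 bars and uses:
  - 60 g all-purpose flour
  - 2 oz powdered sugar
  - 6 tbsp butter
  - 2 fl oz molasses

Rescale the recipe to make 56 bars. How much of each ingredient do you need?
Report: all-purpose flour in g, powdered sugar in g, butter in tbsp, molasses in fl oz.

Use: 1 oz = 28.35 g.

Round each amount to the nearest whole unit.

Scaling factor: 56/24 = 7/3.
all-purpose flour: 60 g × 7/3 = 140 g
powdered sugar: 2 oz × 7/3 × 28.35 g/oz ≈ 132 g
butter: 6 tbsp × 7/3 = 14 tbsp
molasses: 2 fl oz × 7/3 ≈ 5 fl oz

all-purpose flour: 140 g; powdered sugar: 132 g; butter: 14 tbsp; molasses: 5 fl oz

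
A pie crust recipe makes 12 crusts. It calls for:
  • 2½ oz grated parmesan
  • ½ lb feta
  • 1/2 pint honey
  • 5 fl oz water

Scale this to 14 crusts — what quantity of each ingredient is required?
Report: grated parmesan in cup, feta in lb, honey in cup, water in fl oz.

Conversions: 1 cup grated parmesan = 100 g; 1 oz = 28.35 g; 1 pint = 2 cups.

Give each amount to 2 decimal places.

Scaling factor: 14/12 = 7/6.
grated parmesan: 2.5 oz × 7/6 × 28.35 g/oz ÷ 100 g/cup ≈ 0.83 cup
feta: 0.5 lb × 7/6 ≈ 0.58 lb
honey: 0.5 pint × 7/6 × 2 cup/pint ≈ 1.17 cup
water: 5 fl oz × 7/6 ≈ 5.83 fl oz

grated parmesan: 0.83 cup; feta: 0.58 lb; honey: 1.17 cup; water: 5.83 fl oz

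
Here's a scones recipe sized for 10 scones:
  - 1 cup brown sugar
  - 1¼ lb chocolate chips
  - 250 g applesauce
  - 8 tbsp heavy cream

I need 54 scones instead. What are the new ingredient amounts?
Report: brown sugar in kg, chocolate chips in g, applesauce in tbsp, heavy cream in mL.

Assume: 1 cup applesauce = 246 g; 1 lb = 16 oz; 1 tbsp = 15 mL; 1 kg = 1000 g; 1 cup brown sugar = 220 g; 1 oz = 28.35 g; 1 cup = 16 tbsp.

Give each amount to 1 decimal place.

brown sugar: 1.2 kg; chocolate chips: 3061.8 g; applesauce: 87.8 tbsp; heavy cream: 648.0 mL

Scaling factor: 54/10 = 27/5 = 5.4.
brown sugar: 1 cup × 27/5 × 220 g/cup ÷ 1000 g/kg ≈ 1.2 kg
chocolate chips: 1.25 lb × 27/5 × 16 oz/lb × 28.35 g/oz = 3061.8 g
applesauce: 250 g × 27/5 ÷ 246 g/cup × 16 tbsp/cup ≈ 87.8 tbsp
heavy cream: 8 tbsp × 27/5 × 15 mL/tbsp = 648.0 mL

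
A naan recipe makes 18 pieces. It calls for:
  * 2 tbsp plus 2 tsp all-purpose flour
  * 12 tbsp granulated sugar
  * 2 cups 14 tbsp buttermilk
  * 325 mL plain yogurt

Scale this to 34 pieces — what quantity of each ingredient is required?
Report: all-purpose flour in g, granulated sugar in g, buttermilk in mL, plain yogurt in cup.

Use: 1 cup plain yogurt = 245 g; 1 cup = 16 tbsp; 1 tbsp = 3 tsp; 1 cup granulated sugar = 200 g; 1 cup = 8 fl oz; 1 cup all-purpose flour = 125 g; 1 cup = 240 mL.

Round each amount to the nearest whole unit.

Scaling factor: 34/18 = 17/9.
all-purpose flour: (2 tbsp + 2 tsp = 8/3 tbsp) × 17/9 ÷ 16 tbsp/cup × 125 g/cup ≈ 39 g
granulated sugar: 12 tbsp × 17/9 ÷ 16 tbsp/cup × 200 g/cup ≈ 283 g
buttermilk: (2 cup + 14 tbsp = 2.875 cup) × 17/9 × 240 mL/cup ≈ 1303 mL
plain yogurt: 325 mL × 17/9 ÷ 240 mL/cup ≈ 3 cup

all-purpose flour: 39 g; granulated sugar: 283 g; buttermilk: 1303 mL; plain yogurt: 3 cup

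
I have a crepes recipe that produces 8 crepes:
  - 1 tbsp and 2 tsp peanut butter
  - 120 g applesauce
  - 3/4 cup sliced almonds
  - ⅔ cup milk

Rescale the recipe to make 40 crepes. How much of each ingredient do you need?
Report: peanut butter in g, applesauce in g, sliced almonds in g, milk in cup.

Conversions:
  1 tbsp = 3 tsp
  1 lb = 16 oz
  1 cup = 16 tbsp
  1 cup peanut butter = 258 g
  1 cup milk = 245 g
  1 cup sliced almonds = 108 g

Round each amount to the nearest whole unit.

peanut butter: 134 g; applesauce: 600 g; sliced almonds: 405 g; milk: 3 cup

Scaling factor: 40/8 = 5.
peanut butter: (1 tbsp + 2 tsp = 5/3 tbsp) × 5 ÷ 16 tbsp/cup × 258 g/cup ≈ 134 g
applesauce: 120 g × 5 = 600 g
sliced almonds: 0.75 cup × 5 × 108 g/cup = 405 g
milk: 2/3 cup × 5 ≈ 3 cup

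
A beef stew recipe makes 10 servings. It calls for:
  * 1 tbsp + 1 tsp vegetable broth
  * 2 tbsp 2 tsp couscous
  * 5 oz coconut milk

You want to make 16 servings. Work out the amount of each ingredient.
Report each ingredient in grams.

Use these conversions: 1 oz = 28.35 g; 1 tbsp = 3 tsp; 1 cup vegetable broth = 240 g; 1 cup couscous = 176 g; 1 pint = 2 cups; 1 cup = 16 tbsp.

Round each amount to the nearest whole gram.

Scaling factor: 16/10 = 8/5 = 1.6.
vegetable broth: (1 tbsp + 1 tsp = 4/3 tbsp) × 8/5 ÷ 16 tbsp/cup × 240 g/cup = 32 g
couscous: (2 tbsp + 2 tsp = 8/3 tbsp) × 8/5 ÷ 16 tbsp/cup × 176 g/cup ≈ 47 g
coconut milk: 5 oz × 8/5 × 28.35 g/oz ≈ 227 g

vegetable broth: 32 g; couscous: 47 g; coconut milk: 227 g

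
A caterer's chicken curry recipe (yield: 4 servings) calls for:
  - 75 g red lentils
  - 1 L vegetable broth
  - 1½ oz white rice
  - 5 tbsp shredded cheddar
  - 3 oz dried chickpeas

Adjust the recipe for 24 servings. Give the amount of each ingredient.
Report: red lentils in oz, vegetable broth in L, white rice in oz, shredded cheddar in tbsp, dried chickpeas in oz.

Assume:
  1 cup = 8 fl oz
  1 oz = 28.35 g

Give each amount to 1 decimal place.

red lentils: 15.9 oz; vegetable broth: 6.0 L; white rice: 9.0 oz; shredded cheddar: 30.0 tbsp; dried chickpeas: 18.0 oz

Scaling factor: 24/4 = 6.
red lentils: 75 g × 6 ÷ 28.35 g/oz ≈ 15.9 oz
vegetable broth: 1 L × 6 = 6.0 L
white rice: 1.5 oz × 6 = 9.0 oz
shredded cheddar: 5 tbsp × 6 = 30.0 tbsp
dried chickpeas: 3 oz × 6 = 18.0 oz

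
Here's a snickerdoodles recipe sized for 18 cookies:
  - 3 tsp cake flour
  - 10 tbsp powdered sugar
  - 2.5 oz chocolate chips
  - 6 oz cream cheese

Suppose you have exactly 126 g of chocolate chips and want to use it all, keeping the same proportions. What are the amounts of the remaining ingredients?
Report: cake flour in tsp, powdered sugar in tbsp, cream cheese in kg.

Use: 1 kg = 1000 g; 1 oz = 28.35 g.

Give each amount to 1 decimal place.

The original recipe has 70.875 g of chocolate chips, so the scaling factor is 126 ÷ 70.875 = 16/9.
cake flour: 3 tsp × 16/9 ≈ 5.3 tsp
powdered sugar: 10 tbsp × 16/9 ≈ 17.8 tbsp
cream cheese: 6 oz × 16/9 × 28.35 g/oz ÷ 1000 g/kg ≈ 0.3 kg

cake flour: 5.3 tsp; powdered sugar: 17.8 tbsp; cream cheese: 0.3 kg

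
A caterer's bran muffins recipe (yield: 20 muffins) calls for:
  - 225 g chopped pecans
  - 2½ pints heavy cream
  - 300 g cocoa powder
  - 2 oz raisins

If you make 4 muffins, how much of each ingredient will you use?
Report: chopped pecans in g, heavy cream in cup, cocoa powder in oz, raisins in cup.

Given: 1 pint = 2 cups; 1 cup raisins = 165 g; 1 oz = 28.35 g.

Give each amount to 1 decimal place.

Scaling factor: 4/20 = 1/5 = 0.2.
chopped pecans: 225 g × 1/5 = 45.0 g
heavy cream: 2.5 pint × 1/5 × 2 cup/pint = 1.0 cup
cocoa powder: 300 g × 1/5 ÷ 28.35 g/oz ≈ 2.1 oz
raisins: 2 oz × 1/5 × 28.35 g/oz ÷ 165 g/cup ≈ 0.1 cup

chopped pecans: 45.0 g; heavy cream: 1.0 cup; cocoa powder: 2.1 oz; raisins: 0.1 cup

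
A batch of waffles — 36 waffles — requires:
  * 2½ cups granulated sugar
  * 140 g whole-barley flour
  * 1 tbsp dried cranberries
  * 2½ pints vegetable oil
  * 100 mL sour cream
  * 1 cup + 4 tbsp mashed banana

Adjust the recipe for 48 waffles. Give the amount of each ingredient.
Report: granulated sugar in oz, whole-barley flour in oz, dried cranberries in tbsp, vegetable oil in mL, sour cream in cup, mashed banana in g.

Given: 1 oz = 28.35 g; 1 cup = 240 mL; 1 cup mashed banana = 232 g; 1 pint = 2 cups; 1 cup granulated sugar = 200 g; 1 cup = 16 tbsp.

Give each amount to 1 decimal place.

granulated sugar: 23.5 oz; whole-barley flour: 6.6 oz; dried cranberries: 1.3 tbsp; vegetable oil: 1600.0 mL; sour cream: 0.6 cup; mashed banana: 386.7 g

Scaling factor: 48/36 = 4/3.
granulated sugar: 2.5 cup × 4/3 × 200 g/cup ÷ 28.35 g/oz ≈ 23.5 oz
whole-barley flour: 140 g × 4/3 ÷ 28.35 g/oz ≈ 6.6 oz
dried cranberries: 1 tbsp × 4/3 ≈ 1.3 tbsp
vegetable oil: 2.5 pint × 4/3 × 2 cup/pint × 240 mL/cup = 1600.0 mL
sour cream: 100 mL × 4/3 ÷ 240 mL/cup ≈ 0.6 cup
mashed banana: (1 cup + 4 tbsp = 1.25 cup) × 4/3 × 232 g/cup ≈ 386.7 g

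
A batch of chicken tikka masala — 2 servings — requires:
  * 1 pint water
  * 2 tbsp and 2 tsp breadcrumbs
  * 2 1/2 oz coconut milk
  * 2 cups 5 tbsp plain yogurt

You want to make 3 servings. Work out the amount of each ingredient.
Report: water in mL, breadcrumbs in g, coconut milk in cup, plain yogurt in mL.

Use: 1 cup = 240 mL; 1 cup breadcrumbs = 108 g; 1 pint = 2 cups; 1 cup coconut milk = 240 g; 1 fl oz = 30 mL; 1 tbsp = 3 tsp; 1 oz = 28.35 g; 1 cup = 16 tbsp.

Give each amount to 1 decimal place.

water: 720.0 mL; breadcrumbs: 27.0 g; coconut milk: 0.4 cup; plain yogurt: 832.5 mL

Scaling factor: 3/2 = 1.5.
water: 1 pint × 3/2 × 2 cup/pint × 240 mL/cup = 720.0 mL
breadcrumbs: (2 tbsp + 2 tsp = 8/3 tbsp) × 3/2 ÷ 16 tbsp/cup × 108 g/cup = 27.0 g
coconut milk: 2.5 oz × 3/2 × 28.35 g/oz ÷ 240 g/cup ≈ 0.4 cup
plain yogurt: (2 cup + 5 tbsp = 2.3125 cup) × 3/2 × 240 mL/cup = 832.5 mL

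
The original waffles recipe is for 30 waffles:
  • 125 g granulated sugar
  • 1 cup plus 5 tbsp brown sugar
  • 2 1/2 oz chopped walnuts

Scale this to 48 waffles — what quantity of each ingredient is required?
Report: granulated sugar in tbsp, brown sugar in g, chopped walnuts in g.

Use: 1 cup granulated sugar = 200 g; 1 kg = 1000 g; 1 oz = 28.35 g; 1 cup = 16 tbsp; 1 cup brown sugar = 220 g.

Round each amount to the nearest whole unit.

granulated sugar: 16 tbsp; brown sugar: 462 g; chopped walnuts: 113 g

Scaling factor: 48/30 = 8/5 = 1.6.
granulated sugar: 125 g × 8/5 ÷ 200 g/cup × 16 tbsp/cup = 16 tbsp
brown sugar: (1 cup + 5 tbsp = 1.3125 cup) × 8/5 × 220 g/cup = 462 g
chopped walnuts: 2.5 oz × 8/5 × 28.35 g/oz ≈ 113 g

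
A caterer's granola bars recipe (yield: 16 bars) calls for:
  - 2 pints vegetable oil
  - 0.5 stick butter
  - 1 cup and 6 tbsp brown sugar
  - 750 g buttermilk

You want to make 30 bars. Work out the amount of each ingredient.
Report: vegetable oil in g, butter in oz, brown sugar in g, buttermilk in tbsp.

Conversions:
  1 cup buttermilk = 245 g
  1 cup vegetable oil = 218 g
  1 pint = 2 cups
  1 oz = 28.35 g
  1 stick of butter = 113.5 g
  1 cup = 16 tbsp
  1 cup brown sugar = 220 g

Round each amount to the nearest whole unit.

Scaling factor: 30/16 = 15/8 = 1.875.
vegetable oil: 2 pint × 15/8 × 2 cup/pint × 218 g/cup = 1635 g
butter: 0.5 stick × 15/8 × 113.5 g/stick ÷ 28.35 g/oz ≈ 4 oz
brown sugar: (1 cup + 6 tbsp = 1.375 cup) × 15/8 × 220 g/cup ≈ 567 g
buttermilk: 750 g × 15/8 ÷ 245 g/cup × 16 tbsp/cup ≈ 92 tbsp

vegetable oil: 1635 g; butter: 4 oz; brown sugar: 567 g; buttermilk: 92 tbsp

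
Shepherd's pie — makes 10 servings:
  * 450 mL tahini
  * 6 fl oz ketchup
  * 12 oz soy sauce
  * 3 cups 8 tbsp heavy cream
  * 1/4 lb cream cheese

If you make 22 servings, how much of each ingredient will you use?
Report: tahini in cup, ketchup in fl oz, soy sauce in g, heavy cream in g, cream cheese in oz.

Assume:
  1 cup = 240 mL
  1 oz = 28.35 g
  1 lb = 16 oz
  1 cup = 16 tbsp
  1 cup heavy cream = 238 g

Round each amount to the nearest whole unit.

Scaling factor: 22/10 = 11/5 = 2.2.
tahini: 450 mL × 11/5 ÷ 240 mL/cup ≈ 4 cup
ketchup: 6 fl oz × 11/5 ≈ 13 fl oz
soy sauce: 12 oz × 11/5 × 28.35 g/oz ≈ 748 g
heavy cream: (3 cup + 8 tbsp = 3.5 cup) × 11/5 × 238 g/cup ≈ 1833 g
cream cheese: 0.25 lb × 11/5 × 16 oz/lb ≈ 9 oz

tahini: 4 cup; ketchup: 13 fl oz; soy sauce: 748 g; heavy cream: 1833 g; cream cheese: 9 oz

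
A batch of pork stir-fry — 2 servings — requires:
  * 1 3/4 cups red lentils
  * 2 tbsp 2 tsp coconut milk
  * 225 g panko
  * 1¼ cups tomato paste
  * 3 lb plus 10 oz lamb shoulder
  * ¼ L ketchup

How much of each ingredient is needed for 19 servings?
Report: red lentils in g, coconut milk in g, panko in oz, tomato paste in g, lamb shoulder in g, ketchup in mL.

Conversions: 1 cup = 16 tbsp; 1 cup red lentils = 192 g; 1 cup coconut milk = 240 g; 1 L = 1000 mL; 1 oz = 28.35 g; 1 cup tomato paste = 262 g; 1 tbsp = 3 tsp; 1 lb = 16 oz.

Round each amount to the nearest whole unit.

Scaling factor: 19/2 = 9.5.
red lentils: 1.75 cup × 19/2 × 192 g/cup = 3192 g
coconut milk: (2 tbsp + 2 tsp = 8/3 tbsp) × 19/2 ÷ 16 tbsp/cup × 240 g/cup = 380 g
panko: 225 g × 19/2 ÷ 28.35 g/oz ≈ 75 oz
tomato paste: 1.25 cup × 19/2 × 262 g/cup ≈ 3111 g
lamb shoulder: (3 lb + 10 oz = 3.625 lb) × 19/2 × 16 oz/lb × 28.35 g/oz ≈ 15621 g
ketchup: 0.25 L × 19/2 × 1000 mL/L = 2375 mL

red lentils: 3192 g; coconut milk: 380 g; panko: 75 oz; tomato paste: 3111 g; lamb shoulder: 15621 g; ketchup: 2375 mL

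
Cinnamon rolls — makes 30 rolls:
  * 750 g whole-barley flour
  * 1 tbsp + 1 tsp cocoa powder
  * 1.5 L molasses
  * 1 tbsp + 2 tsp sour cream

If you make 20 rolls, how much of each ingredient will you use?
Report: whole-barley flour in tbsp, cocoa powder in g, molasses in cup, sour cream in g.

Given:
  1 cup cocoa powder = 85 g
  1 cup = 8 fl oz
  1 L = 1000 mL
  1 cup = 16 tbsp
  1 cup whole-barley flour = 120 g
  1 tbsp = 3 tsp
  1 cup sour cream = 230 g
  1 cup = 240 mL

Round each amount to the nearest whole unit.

whole-barley flour: 67 tbsp; cocoa powder: 5 g; molasses: 4 cup; sour cream: 16 g

Scaling factor: 20/30 = 2/3.
whole-barley flour: 750 g × 2/3 ÷ 120 g/cup × 16 tbsp/cup ≈ 67 tbsp
cocoa powder: (1 tbsp + 1 tsp = 4/3 tbsp) × 2/3 ÷ 16 tbsp/cup × 85 g/cup ≈ 5 g
molasses: 1.5 L × 2/3 × 1000 mL/L ÷ 240 mL/cup ≈ 4 cup
sour cream: (1 tbsp + 2 tsp = 5/3 tbsp) × 2/3 ÷ 16 tbsp/cup × 230 g/cup ≈ 16 g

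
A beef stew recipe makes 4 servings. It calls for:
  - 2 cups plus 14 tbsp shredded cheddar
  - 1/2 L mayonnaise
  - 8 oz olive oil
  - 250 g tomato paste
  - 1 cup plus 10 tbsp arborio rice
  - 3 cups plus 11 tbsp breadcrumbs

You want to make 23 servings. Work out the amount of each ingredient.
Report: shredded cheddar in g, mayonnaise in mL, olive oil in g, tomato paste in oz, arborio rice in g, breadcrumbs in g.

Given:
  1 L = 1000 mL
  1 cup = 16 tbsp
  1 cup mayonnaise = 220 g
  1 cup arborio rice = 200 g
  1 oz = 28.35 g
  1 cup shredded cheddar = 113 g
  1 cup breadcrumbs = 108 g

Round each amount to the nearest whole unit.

Scaling factor: 23/4 = 5.75.
shredded cheddar: (2 cup + 14 tbsp = 2.875 cup) × 23/4 × 113 g/cup ≈ 1868 g
mayonnaise: 0.5 L × 23/4 × 1000 mL/L = 2875 mL
olive oil: 8 oz × 23/4 × 28.35 g/oz ≈ 1304 g
tomato paste: 250 g × 23/4 ÷ 28.35 g/oz ≈ 51 oz
arborio rice: (1 cup + 10 tbsp = 1.625 cup) × 23/4 × 200 g/cup ≈ 1869 g
breadcrumbs: (3 cup + 11 tbsp = 3.6875 cup) × 23/4 × 108 g/cup ≈ 2290 g

shredded cheddar: 1868 g; mayonnaise: 2875 mL; olive oil: 1304 g; tomato paste: 51 oz; arborio rice: 1869 g; breadcrumbs: 2290 g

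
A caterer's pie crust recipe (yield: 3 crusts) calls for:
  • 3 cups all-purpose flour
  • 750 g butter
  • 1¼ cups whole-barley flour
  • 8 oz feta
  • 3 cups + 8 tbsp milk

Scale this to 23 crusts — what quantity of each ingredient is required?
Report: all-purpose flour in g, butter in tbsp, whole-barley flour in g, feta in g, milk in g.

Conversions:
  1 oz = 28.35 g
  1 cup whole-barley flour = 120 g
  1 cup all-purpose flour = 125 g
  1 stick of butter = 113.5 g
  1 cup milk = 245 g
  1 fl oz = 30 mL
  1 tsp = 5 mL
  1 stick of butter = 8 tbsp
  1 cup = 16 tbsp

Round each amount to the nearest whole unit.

Scaling factor: 23/3.
all-purpose flour: 3 cup × 23/3 × 125 g/cup = 2875 g
butter: 750 g × 23/3 ÷ 113.5 g/stick × 8 tbsp/stick ≈ 405 tbsp
whole-barley flour: 1.25 cup × 23/3 × 120 g/cup = 1150 g
feta: 8 oz × 23/3 × 28.35 g/oz ≈ 1739 g
milk: (3 cup + 8 tbsp = 3.5 cup) × 23/3 × 245 g/cup ≈ 6574 g

all-purpose flour: 2875 g; butter: 405 tbsp; whole-barley flour: 1150 g; feta: 1739 g; milk: 6574 g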